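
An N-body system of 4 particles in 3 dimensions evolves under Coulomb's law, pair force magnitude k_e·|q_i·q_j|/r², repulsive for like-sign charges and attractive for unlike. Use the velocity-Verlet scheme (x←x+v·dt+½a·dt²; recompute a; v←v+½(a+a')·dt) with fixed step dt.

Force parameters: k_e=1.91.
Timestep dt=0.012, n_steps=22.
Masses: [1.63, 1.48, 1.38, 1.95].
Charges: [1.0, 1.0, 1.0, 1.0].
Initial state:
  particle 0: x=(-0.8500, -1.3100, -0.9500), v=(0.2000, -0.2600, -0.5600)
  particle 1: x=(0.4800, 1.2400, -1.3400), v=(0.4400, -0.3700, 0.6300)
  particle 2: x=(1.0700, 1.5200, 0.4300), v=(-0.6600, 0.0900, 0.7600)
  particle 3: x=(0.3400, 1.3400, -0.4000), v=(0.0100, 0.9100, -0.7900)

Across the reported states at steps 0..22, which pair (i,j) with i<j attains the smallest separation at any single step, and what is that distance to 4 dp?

step 0: x0=(-0.8500, -1.3100, -0.9500) x1=(0.4800, 1.2400, -1.3400) x2=(1.0700, 1.5200, 0.4300) x3=(0.3400, 1.3400, -0.4000)
step 1: x0=(-0.8476, -1.3131, -0.9567) x1=(0.4853, 1.2356, -1.3326) x2=(1.0621, 1.5211, 0.4392) x3=(0.3401, 1.3509, -0.4094)
step 2: x0=(-0.8452, -1.3163, -0.9635) x1=(0.4906, 1.2311, -1.3254) x2=(1.0544, 1.5222, 0.4486) x3=(0.3401, 1.3619, -0.4188)
step 3: x0=(-0.8429, -1.3196, -0.9702) x1=(0.4960, 1.2266, -1.3185) x2=(1.0468, 1.5234, 0.4582) x3=(0.3400, 1.3728, -0.4281)
step 4: x0=(-0.8406, -1.3228, -0.9769) x1=(0.5013, 1.2221, -1.3118) x2=(1.0393, 1.5247, 0.4679) x3=(0.3398, 1.3838, -0.4373)
step 5: x0=(-0.8383, -1.3262, -0.9837) x1=(0.5068, 1.2176, -1.3055) x2=(1.0319, 1.5259, 0.4778) x3=(0.3395, 1.3949, -0.4464)
step 6: x0=(-0.8360, -1.3295, -0.9904) x1=(0.5122, 1.2130, -1.2994) x2=(1.0247, 1.5272, 0.4879) x3=(0.3391, 1.4059, -0.4555)
step 7: x0=(-0.8338, -1.3329, -0.9972) x1=(0.5177, 1.2084, -1.2935) x2=(1.0175, 1.5286, 0.4982) x3=(0.3387, 1.4170, -0.4644)
step 8: x0=(-0.8315, -1.3364, -1.0039) x1=(0.5233, 1.2038, -1.2880) x2=(1.0105, 1.5299, 0.5086) x3=(0.3381, 1.4282, -0.4732)
step 9: x0=(-0.8293, -1.3399, -1.0107) x1=(0.5288, 1.1990, -1.2828) x2=(1.0035, 1.5314, 0.5192) x3=(0.3375, 1.4394, -0.4820)
step 10: x0=(-0.8272, -1.3434, -1.0175) x1=(0.5345, 1.1943, -1.2778) x2=(0.9966, 1.5328, 0.5300) x3=(0.3367, 1.4506, -0.4906)
step 11: x0=(-0.8250, -1.3470, -1.0243) x1=(0.5402, 1.1894, -1.2731) x2=(0.9899, 1.5343, 0.5410) x3=(0.3359, 1.4620, -0.4992)
step 12: x0=(-0.8229, -1.3506, -1.0311) x1=(0.5460, 1.1845, -1.2687) x2=(0.9832, 1.5357, 0.5521) x3=(0.3350, 1.4734, -0.5076)
step 13: x0=(-0.8207, -1.3543, -1.0379) x1=(0.5518, 1.1795, -1.2646) x2=(0.9766, 1.5373, 0.5634) x3=(0.3340, 1.4849, -0.5159)
step 14: x0=(-0.8186, -1.3580, -1.0447) x1=(0.5577, 1.1745, -1.2608) x2=(0.9701, 1.5388, 0.5748) x3=(0.3329, 1.4964, -0.5241)
step 15: x0=(-0.8166, -1.3617, -1.0515) x1=(0.5637, 1.1693, -1.2573) x2=(0.9637, 1.5404, 0.5865) x3=(0.3317, 1.5081, -0.5323)
step 16: x0=(-0.8145, -1.3655, -1.0583) x1=(0.5697, 1.1640, -1.2541) x2=(0.9573, 1.5420, 0.5983) x3=(0.3304, 1.5198, -0.5403)
step 17: x0=(-0.8125, -1.3694, -1.0651) x1=(0.5758, 1.1586, -1.2511) x2=(0.9511, 1.5436, 0.6102) x3=(0.3290, 1.5317, -0.5482)
step 18: x0=(-0.8105, -1.3732, -1.0719) x1=(0.5821, 1.1532, -1.2484) x2=(0.9449, 1.5453, 0.6223) x3=(0.3276, 1.5436, -0.5560)
step 19: x0=(-0.8085, -1.3772, -1.0788) x1=(0.5883, 1.1476, -1.2460) x2=(0.9387, 1.5469, 0.6346) x3=(0.3260, 1.5557, -0.5637)
step 20: x0=(-0.8065, -1.3811, -1.0856) x1=(0.5947, 1.1418, -1.2438) x2=(0.9327, 1.5486, 0.6470) x3=(0.3243, 1.5678, -0.5713)
step 21: x0=(-0.8046, -1.3851, -1.0924) x1=(0.6012, 1.1360, -1.2420) x2=(0.9267, 1.5503, 0.6596) x3=(0.3226, 1.5801, -0.5788)
step 22: x0=(-0.8026, -1.3892, -1.0993) x1=(0.6077, 1.1300, -1.2403) x2=(0.9207, 1.5520, 0.6723) x3=(0.3208, 1.5925, -0.5863)

pair (1,3), distance 0.8327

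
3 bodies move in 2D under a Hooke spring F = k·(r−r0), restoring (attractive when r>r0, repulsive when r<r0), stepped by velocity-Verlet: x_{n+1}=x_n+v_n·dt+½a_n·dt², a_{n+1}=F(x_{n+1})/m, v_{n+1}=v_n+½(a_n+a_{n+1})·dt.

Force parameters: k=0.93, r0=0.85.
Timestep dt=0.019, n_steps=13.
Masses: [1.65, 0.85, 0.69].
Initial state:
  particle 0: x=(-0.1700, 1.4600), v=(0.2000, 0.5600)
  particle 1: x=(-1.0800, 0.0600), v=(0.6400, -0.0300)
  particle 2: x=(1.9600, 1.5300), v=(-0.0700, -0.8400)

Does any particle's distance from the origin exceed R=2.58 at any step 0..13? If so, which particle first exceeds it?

step 0: x0=(-0.1700, 1.4600) x1=(-1.0800, 0.0600) x2=(1.9600, 1.5300)
step 1: x0=(-0.1661, 1.4706) x1=(-1.0673, 0.0598) x2=(1.9578, 1.5138)
step 2: x0=(-0.1621, 1.4810) x1=(-1.0535, 0.0603) x2=(1.9539, 1.4970)
step 3: x0=(-0.1578, 1.4913) x1=(-1.0387, 0.0615) x2=(1.9483, 1.4797)
step 4: x0=(-0.1535, 1.5015) x1=(-1.0228, 0.0633) x2=(1.9410, 1.4619)
step 5: x0=(-0.1489, 1.5115) x1=(-1.0059, 0.0659) x2=(1.9320, 1.4436)
step 6: x0=(-0.1442, 1.5213) x1=(-0.9880, 0.0692) x2=(1.9213, 1.4248)
step 7: x0=(-0.1393, 1.5310) x1=(-0.9691, 0.0731) x2=(1.9091, 1.4055)
step 8: x0=(-0.1343, 1.5405) x1=(-0.9491, 0.0777) x2=(1.8952, 1.3859)
step 9: x0=(-0.1291, 1.5499) x1=(-0.9282, 0.0830) x2=(1.8797, 1.3658)
step 10: x0=(-0.1237, 1.5591) x1=(-0.9063, 0.0889) x2=(1.8627, 1.3453)
step 11: x0=(-0.1182, 1.5681) x1=(-0.8835, 0.0954) x2=(1.8442, 1.3244)
step 12: x0=(-0.1125, 1.5770) x1=(-0.8598, 0.1026) x2=(1.8241, 1.3032)
step 13: x0=(-0.1067, 1.5857) x1=(-0.8352, 0.1104) x2=(1.8026, 1.2816)

no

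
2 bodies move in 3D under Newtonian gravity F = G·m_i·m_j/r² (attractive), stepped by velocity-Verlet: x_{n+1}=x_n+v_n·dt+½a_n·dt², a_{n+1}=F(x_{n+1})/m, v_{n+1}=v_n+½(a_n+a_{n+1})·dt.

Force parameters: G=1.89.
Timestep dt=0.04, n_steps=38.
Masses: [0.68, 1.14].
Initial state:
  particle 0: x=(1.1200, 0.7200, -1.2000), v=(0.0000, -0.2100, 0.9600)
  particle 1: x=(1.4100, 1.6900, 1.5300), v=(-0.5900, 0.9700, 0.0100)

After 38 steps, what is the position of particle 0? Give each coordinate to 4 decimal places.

step 0: x0=(1.1200, 0.7200, -1.2000) x1=(1.4100, 1.6900, 1.5300)
step 1: x0=(1.1200, 0.7117, -1.1614) x1=(1.3864, 1.7288, 1.5303)
step 2: x0=(1.1201, 0.7035, -1.1224) x1=(1.3628, 1.7674, 1.5303)
step 3: x0=(1.1202, 0.6954, -1.0831) x1=(1.3391, 1.8060, 1.5302)
step 4: x0=(1.1203, 0.6876, -1.0433) x1=(1.3154, 1.8445, 1.5298)
step 5: x0=(1.1205, 0.6799, -1.0032) x1=(1.2917, 1.8829, 1.5291)
step 6: x0=(1.1206, 0.6724, -0.9626) x1=(1.2680, 1.9211, 1.5282)
step 7: x0=(1.1208, 0.6651, -0.9217) x1=(1.2443, 1.9593, 1.5271)
step 8: x0=(1.1211, 0.6580, -0.8804) x1=(1.2206, 1.9973, 1.5258)
step 9: x0=(1.1213, 0.6511, -0.8386) x1=(1.1968, 2.0352, 1.5242)
step 10: x0=(1.1216, 0.6445, -0.7965) x1=(1.1731, 2.0729, 1.5224)
step 11: x0=(1.1218, 0.6381, -0.7540) x1=(1.1493, 2.1105, 1.5203)
step 12: x0=(1.1221, 0.6319, -0.7111) x1=(1.1255, 2.1480, 1.5180)
step 13: x0=(1.1224, 0.6261, -0.6678) x1=(1.1018, 2.1853, 1.5155)
step 14: x0=(1.1226, 0.6205, -0.6241) x1=(1.0780, 2.2224, 1.5127)
step 15: x0=(1.1229, 0.6152, -0.5800) x1=(1.0543, 2.2594, 1.5098)
step 16: x0=(1.1231, 0.6101, -0.5355) x1=(1.0305, 2.2962, 1.5065)
step 17: x0=(1.1234, 0.6055, -0.4907) x1=(1.0068, 2.3327, 1.5031)
step 18: x0=(1.1236, 0.6011, -0.4455) x1=(0.9831, 2.3691, 1.4994)
step 19: x0=(1.1238, 0.5970, -0.3999) x1=(0.9594, 2.4053, 1.4956)
step 20: x0=(1.1239, 0.5933, -0.3540) x1=(0.9357, 2.4413, 1.4915)
step 21: x0=(1.1240, 0.5900, -0.3077) x1=(0.9120, 2.4771, 1.4871)
step 22: x0=(1.1241, 0.5870, -0.2610) x1=(0.8884, 2.5127, 1.4826)
step 23: x0=(1.1241, 0.5844, -0.2140) x1=(0.8647, 2.5480, 1.4779)
step 24: x0=(1.1241, 0.5822, -0.1667) x1=(0.8412, 2.5831, 1.4730)
step 25: x0=(1.1240, 0.5804, -0.1191) x1=(0.8176, 2.6180, 1.4679)
step 26: x0=(1.1239, 0.5790, -0.0711) x1=(0.7941, 2.6526, 1.4626)
step 27: x0=(1.1237, 0.5780, -0.0229) x1=(0.7706, 2.6870, 1.4571)
step 28: x0=(1.1234, 0.5774, 0.0256) x1=(0.7472, 2.7212, 1.4515)
step 29: x0=(1.1230, 0.5772, 0.0745) x1=(0.7238, 2.7551, 1.4456)
step 30: x0=(1.1226, 0.5774, 0.1235) x1=(0.7004, 2.7887, 1.4397)
step 31: x0=(1.1221, 0.5781, 0.1729) x1=(0.6771, 2.8221, 1.4335)
step 32: x0=(1.1215, 0.5792, 0.2225) x1=(0.6539, 2.8553, 1.4273)
step 33: x0=(1.1208, 0.5807, 0.2723) x1=(0.6307, 2.8881, 1.4209)
step 34: x0=(1.1200, 0.5827, 0.3223) x1=(0.6076, 2.9207, 1.4143)
step 35: x0=(1.1192, 0.5851, 0.3726) x1=(0.5845, 2.9531, 1.4077)
step 36: x0=(1.1182, 0.5880, 0.4230) x1=(0.5615, 2.9852, 1.4009)
step 37: x0=(1.1171, 0.5913, 0.4736) x1=(0.5385, 3.0170, 1.3940)
step 38: x0=(1.1159, 0.5951, 0.5244) x1=(0.5156, 3.0485, 1.3870)

(1.1159, 0.5951, 0.5244)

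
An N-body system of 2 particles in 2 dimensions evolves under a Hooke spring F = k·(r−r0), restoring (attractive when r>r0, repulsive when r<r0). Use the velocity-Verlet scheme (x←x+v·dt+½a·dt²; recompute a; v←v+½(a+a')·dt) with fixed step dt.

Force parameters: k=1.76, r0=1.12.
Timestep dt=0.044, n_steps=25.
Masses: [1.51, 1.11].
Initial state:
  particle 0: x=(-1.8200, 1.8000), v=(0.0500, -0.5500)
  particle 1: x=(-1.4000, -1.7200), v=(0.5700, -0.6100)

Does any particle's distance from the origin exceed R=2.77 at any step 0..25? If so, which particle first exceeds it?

no

step 0: x0=(-1.8200, 1.8000) x1=(-1.4000, -1.7200)
step 1: x0=(-1.8175, 1.7731) x1=(-1.3754, -1.7431)
step 2: x0=(-1.8143, 1.7407) x1=(-1.3517, -1.7589)
step 3: x0=(-1.8104, 1.7030) x1=(-1.3289, -1.7673)
step 4: x0=(-1.8057, 1.6599) x1=(-1.3072, -1.7685)
step 5: x0=(-1.8003, 1.6116) x1=(-1.2865, -1.7626)
step 6: x0=(-1.7941, 1.5582) x1=(-1.2668, -1.7497)
step 7: x0=(-1.7871, 1.4998) x1=(-1.2483, -1.7300)
step 8: x0=(-1.7793, 1.4367) x1=(-1.2308, -1.7038)
step 9: x0=(-1.7707, 1.3689) x1=(-1.2144, -1.6714)
step 10: x0=(-1.7613, 1.2967) x1=(-1.1991, -1.6330)
step 11: x0=(-1.7511, 1.2205) x1=(-1.1849, -1.5890)
step 12: x0=(-1.7402, 1.1403) x1=(-1.1717, -1.5397)
step 13: x0=(-1.7284, 1.0566) x1=(-1.1596, -1.4856)
step 14: x0=(-1.7160, 0.9696) x1=(-1.1485, -1.4270)
step 15: x0=(-1.7028, 0.8797) x1=(-1.1383, -1.3645)
step 16: x0=(-1.6890, 0.7871) x1=(-1.1290, -1.2983)
step 17: x0=(-1.6746, 0.6923) x1=(-1.1206, -1.2291)
step 18: x0=(-1.6596, 0.5956) x1=(-1.1129, -1.1573)
step 19: x0=(-1.6442, 0.4973) x1=(-1.1058, -1.0834)
step 20: x0=(-1.6283, 0.3979) x1=(-1.0993, -1.0079)
step 21: x0=(-1.6122, 0.2977) x1=(-1.0932, -0.9313)
step 22: x0=(-1.5958, 0.1970) x1=(-1.0873, -0.8540)
step 23: x0=(-1.5794, 0.0962) x1=(-1.0816, -0.7767)
step 24: x0=(-1.5632, -0.0044) x1=(-1.0756, -0.6997)
step 25: x0=(-1.5473, -0.1044) x1=(-1.0692, -0.6233)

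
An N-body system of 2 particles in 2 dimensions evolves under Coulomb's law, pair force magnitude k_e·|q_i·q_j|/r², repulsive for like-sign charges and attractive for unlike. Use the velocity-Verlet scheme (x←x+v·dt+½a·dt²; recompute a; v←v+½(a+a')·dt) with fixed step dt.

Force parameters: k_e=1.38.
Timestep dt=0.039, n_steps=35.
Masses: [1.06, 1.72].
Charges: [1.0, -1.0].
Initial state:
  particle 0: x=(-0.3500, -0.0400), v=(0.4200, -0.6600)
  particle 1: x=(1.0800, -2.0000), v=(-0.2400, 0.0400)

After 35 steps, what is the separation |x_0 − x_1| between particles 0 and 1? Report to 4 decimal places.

0.4830

step 0: x0=(-0.3500, -0.0400) x1=(1.0800, -2.0000)
step 1: x0=(-0.3335, -0.0659) x1=(1.0706, -1.9984)
step 2: x0=(-0.3168, -0.0920) x1=(1.0610, -1.9965)
step 3: x0=(-0.2999, -0.1185) x1=(1.0514, -1.9945)
step 4: x0=(-0.2828, -0.1452) x1=(1.0415, -1.9924)
step 5: x0=(-0.2655, -0.1723) x1=(1.0316, -1.9900)
step 6: x0=(-0.2479, -0.1997) x1=(1.0215, -1.9874)
step 7: x0=(-0.2301, -0.2274) x1=(1.0113, -1.9846)
step 8: x0=(-0.2121, -0.2555) x1=(1.0009, -1.9816)
step 9: x0=(-0.1938, -0.2839) x1=(0.9903, -1.9784)
step 10: x0=(-0.1752, -0.3127) x1=(0.9796, -1.9750)
step 11: x0=(-0.1564, -0.3419) x1=(0.9687, -1.9713)
step 12: x0=(-0.1372, -0.3715) x1=(0.9577, -1.9673)
step 13: x0=(-0.1178, -0.4016) x1=(0.9465, -1.9631)
step 14: x0=(-0.0981, -0.4321) x1=(0.9350, -1.9586)
step 15: x0=(-0.0780, -0.4631) x1=(0.9234, -1.9538)
step 16: x0=(-0.0576, -0.4946) x1=(0.9115, -1.9487)
step 17: x0=(-0.0368, -0.5267) x1=(0.8995, -1.9432)
step 18: x0=(-0.0156, -0.5593) x1=(0.8872, -1.9374)
step 19: x0=(0.0059, -0.5925) x1=(0.8746, -1.9312)
step 20: x0=(0.0279, -0.6264) x1=(0.8618, -1.9247)
step 21: x0=(0.0503, -0.6610) x1=(0.8487, -1.9177)
step 22: x0=(0.0732, -0.6963) x1=(0.8353, -1.9102)
step 23: x0=(0.0966, -0.7325) x1=(0.8217, -1.9022)
step 24: x0=(0.1206, -0.7695) x1=(0.8076, -1.8937)
step 25: x0=(0.1452, -0.8076) x1=(0.7932, -1.8845)
step 26: x0=(0.1704, -0.8466) x1=(0.7784, -1.8748)
step 27: x0=(0.1963, -0.8869) x1=(0.7632, -1.8642)
step 28: x0=(0.2230, -0.9286) x1=(0.7475, -1.8529)
step 29: x0=(0.2505, -0.9717) x1=(0.7312, -1.8406)
step 30: x0=(0.2791, -1.0166) x1=(0.7144, -1.8272)
step 31: x0=(0.3087, -1.0636) x1=(0.6968, -1.8126)
step 32: x0=(0.3396, -1.1130) x1=(0.6785, -1.7964)
step 33: x0=(0.3720, -1.1655) x1=(0.6593, -1.7784)
step 34: x0=(0.4063, -1.2219) x1=(0.6389, -1.7579)
step 35: x0=(0.4429, -1.2837) x1=(0.6171, -1.7342)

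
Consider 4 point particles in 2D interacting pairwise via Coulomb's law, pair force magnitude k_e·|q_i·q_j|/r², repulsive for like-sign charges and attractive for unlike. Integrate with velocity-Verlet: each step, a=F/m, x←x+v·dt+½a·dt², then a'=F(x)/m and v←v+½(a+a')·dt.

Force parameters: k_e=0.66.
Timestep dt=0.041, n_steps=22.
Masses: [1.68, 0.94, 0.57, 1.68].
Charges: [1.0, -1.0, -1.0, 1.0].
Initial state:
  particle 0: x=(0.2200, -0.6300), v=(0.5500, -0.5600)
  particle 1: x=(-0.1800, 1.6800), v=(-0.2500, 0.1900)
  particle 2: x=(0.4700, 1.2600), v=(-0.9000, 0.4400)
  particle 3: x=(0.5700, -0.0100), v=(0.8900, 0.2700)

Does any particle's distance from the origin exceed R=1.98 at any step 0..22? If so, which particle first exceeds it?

step 0: x0=(0.2200, -0.6300) x1=(-0.1800, 1.6800) x2=(0.4700, 1.2600) x3=(0.5700, -0.0100)
step 1: x0=(0.2422, -0.6534) x1=(-0.1910, 1.6881) x2=(0.4345, 1.2763) x3=(0.6068, 0.0019)
step 2: x0=(0.2639, -0.6775) x1=(-0.2036, 1.6968) x2=(0.4020, 1.2890) x3=(0.6439, 0.0155)
step 3: x0=(0.2850, -0.7023) x1=(-0.2178, 1.7062) x2=(0.3727, 1.2980) x3=(0.6815, 0.0305)
step 4: x0=(0.3057, -0.7276) x1=(-0.2337, 1.7165) x2=(0.3467, 1.3033) x3=(0.7193, 0.0468)
step 5: x0=(0.3259, -0.7534) x1=(-0.2513, 1.7277) x2=(0.3242, 1.3048) x3=(0.7573, 0.0645)
step 6: x0=(0.3458, -0.7797) x1=(-0.2705, 1.7397) x2=(0.3051, 1.3025) x3=(0.7955, 0.0833)
step 7: x0=(0.3653, -0.8063) x1=(-0.2914, 1.7528) x2=(0.2895, 1.2965) x3=(0.8337, 0.1033)
step 8: x0=(0.3845, -0.8332) x1=(-0.3137, 1.7667) x2=(0.2771, 1.2868) x3=(0.8720, 0.1243)
step 9: x0=(0.4034, -0.8604) x1=(-0.3374, 1.7816) x2=(0.2678, 1.2735) x3=(0.9103, 0.1463)
step 10: x0=(0.4221, -0.8879) x1=(-0.3624, 1.7973) x2=(0.2616, 1.2568) x3=(0.9485, 0.1692)
step 11: x0=(0.4405, -0.9155) x1=(-0.3884, 1.8137) x2=(0.2582, 1.2368) x3=(0.9867, 0.1930)
step 12: x0=(0.4586, -0.9433) x1=(-0.4155, 1.8309) x2=(0.2574, 1.2137) x3=(1.0247, 0.2177)
step 13: x0=(0.4766, -0.9713) x1=(-0.4433, 1.8487) x2=(0.2592, 1.1876) x3=(1.0625, 0.2431)
step 14: x0=(0.4944, -0.9994) x1=(-0.4719, 1.8671) x2=(0.2633, 1.1587) x3=(1.1001, 0.2693)
step 15: x0=(0.5119, -1.0276) x1=(-0.5010, 1.8860) x2=(0.2697, 1.1272) x3=(1.1374, 0.2962)
step 16: x0=(0.5293, -1.0558) x1=(-0.5307, 1.9053) x2=(0.2783, 1.0931) x3=(1.1745, 0.3238)
step 17: x0=(0.5466, -1.0841) x1=(-0.5608, 1.9250) x2=(0.2891, 1.0567) x3=(1.2112, 0.3520)
step 18: x0=(0.5637, -1.1124) x1=(-0.5913, 1.9450) x2=(0.3020, 1.0180) x3=(1.2476, 0.3809)
step 19: x0=(0.5807, -1.1408) x1=(-0.6221, 1.9653) x2=(0.3170, 0.9773) x3=(1.2835, 0.4103)
step 20: x0=(0.5975, -1.1692) x1=(-0.6531, 1.9858) x2=(0.3341, 0.9345) x3=(1.3191, 0.4403)
step 21: x0=(0.6142, -1.1975) x1=(-0.6844, 2.0065) x2=(0.3533, 0.8900) x3=(1.3541, 0.4708)
step 22: x0=(0.6308, -1.2259) x1=(-0.7158, 2.0274) x2=(0.3747, 0.8437) x3=(1.3886, 0.5017)

yes, particle 1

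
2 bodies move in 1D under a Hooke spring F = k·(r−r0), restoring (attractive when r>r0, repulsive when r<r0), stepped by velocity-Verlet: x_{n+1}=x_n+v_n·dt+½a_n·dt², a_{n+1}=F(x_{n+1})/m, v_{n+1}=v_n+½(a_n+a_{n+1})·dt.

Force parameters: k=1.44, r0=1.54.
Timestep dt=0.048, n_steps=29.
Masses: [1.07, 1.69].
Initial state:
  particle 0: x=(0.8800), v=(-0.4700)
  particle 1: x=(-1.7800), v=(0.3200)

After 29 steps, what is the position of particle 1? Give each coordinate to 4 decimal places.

step 0: x0=(0.8800) x1=(-1.7800)
step 1: x0=(0.8557) x1=(-1.7635)
step 2: x0=(0.8281) x1=(-1.7450)
step 3: x0=(0.7972) x1=(-1.7244)
step 4: x0=(0.7633) x1=(-1.7018)
step 5: x0=(0.7266) x1=(-1.6775)
step 6: x0=(0.6871) x1=(-1.6514)
step 7: x0=(0.6452) x1=(-1.6238)
step 8: x0=(0.6010) x1=(-1.5948)
step 9: x0=(0.5548) x1=(-1.5644)
step 10: x0=(0.5068) x1=(-1.5330)
step 11: x0=(0.4573) x1=(-1.5005)
step 12: x0=(0.4064) x1=(-1.4672)
step 13: x0=(0.3545) x1=(-1.4333)
step 14: x0=(0.3019) x1=(-1.3989)
step 15: x0=(0.2487) x1=(-1.3642)
step 16: x0=(0.1954) x1=(-1.3293)
step 17: x0=(0.1420) x1=(-1.2945)
step 18: x0=(0.0890) x1=(-1.2598)
step 19: x0=(0.0366) x1=(-1.2256)
step 20: x0=(-0.0149) x1=(-1.1919)
step 21: x0=(-0.0654) x1=(-1.1588)
step 22: x0=(-0.1144) x1=(-1.1267)
step 23: x0=(-0.1618) x1=(-1.0956)
step 24: x0=(-0.2073) x1=(-1.0657)
step 25: x0=(-0.2508) x1=(-1.0372)
step 26: x0=(-0.2918) x1=(-1.0101)
step 27: x0=(-0.3304) x1=(-0.9846)
step 28: x0=(-0.3662) x1=(-0.9609)
step 29: x0=(-0.3990) x1=(-0.9390)

(-0.9390)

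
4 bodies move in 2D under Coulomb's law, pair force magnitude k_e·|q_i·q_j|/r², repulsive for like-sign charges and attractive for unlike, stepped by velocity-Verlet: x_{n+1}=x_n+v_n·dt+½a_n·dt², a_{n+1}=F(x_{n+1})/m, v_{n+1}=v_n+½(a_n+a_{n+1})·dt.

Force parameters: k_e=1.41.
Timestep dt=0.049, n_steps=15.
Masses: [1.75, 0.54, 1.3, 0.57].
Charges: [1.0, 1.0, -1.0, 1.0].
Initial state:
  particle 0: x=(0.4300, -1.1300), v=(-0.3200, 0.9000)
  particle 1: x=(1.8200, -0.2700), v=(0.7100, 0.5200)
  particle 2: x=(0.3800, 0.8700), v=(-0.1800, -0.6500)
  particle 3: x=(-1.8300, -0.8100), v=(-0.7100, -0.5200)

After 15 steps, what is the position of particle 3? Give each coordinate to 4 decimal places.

(-2.4419, -1.1537)

step 0: x0=(0.4300, -1.1300) x1=(1.8200, -0.2700) x2=(0.3800, 0.8700) x3=(-1.8300, -0.8100)
step 1: x0=(0.4142, -1.0859) x1=(1.8553, -0.2433) x2=(0.3714, 0.8375) x3=(-1.8653, -0.8352)
step 2: x0=(0.3981, -1.0416) x1=(1.8914, -0.2143) x2=(0.3631, 0.8036) x3=(-1.9015, -0.8599)
step 3: x0=(0.3819, -0.9971) x1=(1.9284, -0.1831) x2=(0.3552, 0.7683) x3=(-1.9385, -0.8841)
step 4: x0=(0.3654, -0.9524) x1=(1.9659, -0.1500) x2=(0.3477, 0.7317) x3=(-1.9765, -0.9079)
step 5: x0=(0.3487, -0.9072) x1=(2.0040, -0.1150) x2=(0.3407, 0.6935) x3=(-2.0153, -0.9313)
step 6: x0=(0.3318, -0.8615) x1=(2.0424, -0.0784) x2=(0.3341, 0.6538) x3=(-2.0549, -0.9544)
step 7: x0=(0.3148, -0.8151) x1=(2.0811, -0.0402) x2=(0.3279, 0.6125) x3=(-2.0953, -0.9772)
step 8: x0=(0.2976, -0.7681) x1=(2.1201, -0.0006) x2=(0.3221, 0.5695) x3=(-2.1365, -0.9998)
step 9: x0=(0.2803, -0.7201) x1=(2.1591, 0.0402) x2=(0.3167, 0.5247) x3=(-2.1783, -1.0221)
step 10: x0=(0.2630, -0.6709) x1=(2.1982, 0.0820) x2=(0.3118, 0.4778) x3=(-2.2208, -1.0443)
step 11: x0=(0.2456, -0.6205) x1=(2.2373, 0.1249) x2=(0.3072, 0.4287) x3=(-2.2640, -1.0663)
step 12: x0=(0.2281, -0.5684) x1=(2.2764, 0.1685) x2=(0.3028, 0.3769) x3=(-2.3077, -1.0883)
step 13: x0=(0.2108, -0.5142) x1=(2.3154, 0.2128) x2=(0.2987, 0.3221) x3=(-2.3519, -1.1101)
step 14: x0=(0.1936, -0.4574) x1=(2.3543, 0.2577) x2=(0.2945, 0.2634) x3=(-2.3967, -1.1319)
step 15: x0=(0.1769, -0.3970) x1=(2.3931, 0.3031) x2=(0.2900, 0.1998) x3=(-2.4419, -1.1537)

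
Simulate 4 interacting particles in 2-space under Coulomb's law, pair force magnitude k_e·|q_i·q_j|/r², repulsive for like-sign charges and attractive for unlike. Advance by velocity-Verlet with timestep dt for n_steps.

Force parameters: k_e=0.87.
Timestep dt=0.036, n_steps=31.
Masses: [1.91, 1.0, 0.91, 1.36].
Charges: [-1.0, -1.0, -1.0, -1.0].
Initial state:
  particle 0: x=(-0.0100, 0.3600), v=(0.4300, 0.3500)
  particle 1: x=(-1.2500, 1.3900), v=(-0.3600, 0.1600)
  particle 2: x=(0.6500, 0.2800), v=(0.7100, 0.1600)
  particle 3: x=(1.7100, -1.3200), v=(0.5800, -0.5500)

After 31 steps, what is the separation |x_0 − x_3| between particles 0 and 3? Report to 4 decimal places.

step 0: x0=(-0.0100, 0.3600) x1=(-1.2500, 1.3900) x2=(0.6500, 0.2800) x3=(1.7100, -1.3200)
step 1: x0=(0.0049, 0.3726) x1=(-1.2633, 1.3960) x2=(0.6770, 0.2857) x3=(1.7310, -1.3400)
step 2: x0=(0.0186, 0.3854) x1=(-1.2771, 1.4024) x2=(0.7066, 0.2911) x3=(1.7523, -1.3602)
step 3: x0=(0.0311, 0.3982) x1=(-1.2915, 1.4092) x2=(0.7389, 0.2964) x3=(1.7738, -1.3808)
step 4: x0=(0.0427, 0.4112) x1=(-1.3064, 1.4164) x2=(0.7736, 0.3015) x3=(1.7956, -1.4017)
step 5: x0=(0.0533, 0.4242) x1=(-1.3219, 1.4240) x2=(0.8106, 0.3064) x3=(1.8176, -1.4229)
step 6: x0=(0.0630, 0.4374) x1=(-1.3380, 1.4319) x2=(0.8497, 0.3112) x3=(1.8398, -1.4445)
step 7: x0=(0.0718, 0.4506) x1=(-1.3545, 1.4402) x2=(0.8907, 0.3159) x3=(1.8622, -1.4663)
step 8: x0=(0.0800, 0.4639) x1=(-1.3716, 1.4489) x2=(0.9336, 0.3204) x3=(1.8849, -1.4884)
step 9: x0=(0.0874, 0.4773) x1=(-1.3892, 1.4578) x2=(0.9781, 0.3248) x3=(1.9077, -1.5108)
step 10: x0=(0.0943, 0.4908) x1=(-1.4072, 1.4671) x2=(1.0241, 0.3291) x3=(1.9308, -1.5334)
step 11: x0=(0.1006, 0.5044) x1=(-1.4257, 1.4766) x2=(1.0716, 0.3334) x3=(1.9540, -1.5564)
step 12: x0=(0.1063, 0.5180) x1=(-1.4448, 1.4864) x2=(1.1203, 0.3377) x3=(1.9774, -1.5796)
step 13: x0=(0.1117, 0.5317) x1=(-1.4642, 1.4965) x2=(1.1702, 0.3420) x3=(2.0010, -1.6032)
step 14: x0=(0.1166, 0.5455) x1=(-1.4841, 1.5069) x2=(1.2212, 0.3462) x3=(2.0248, -1.6270)
step 15: x0=(0.1212, 0.5593) x1=(-1.5045, 1.5175) x2=(1.2732, 0.3505) x3=(2.0487, -1.6510)
step 16: x0=(0.1255, 0.5731) x1=(-1.5252, 1.5284) x2=(1.3261, 0.3548) x3=(2.0728, -1.6753)
step 17: x0=(0.1294, 0.5870) x1=(-1.5464, 1.5395) x2=(1.3798, 0.3592) x3=(2.0970, -1.6999)
step 18: x0=(0.1331, 0.6009) x1=(-1.5680, 1.5508) x2=(1.4344, 0.3636) x3=(2.1214, -1.7248)
step 19: x0=(0.1366, 0.6148) x1=(-1.5899, 1.5623) x2=(1.4896, 0.3681) x3=(2.1459, -1.7499)
step 20: x0=(0.1398, 0.6288) x1=(-1.6123, 1.5741) x2=(1.5456, 0.3727) x3=(2.1706, -1.7752)
step 21: x0=(0.1429, 0.6428) x1=(-1.6350, 1.5860) x2=(1.6022, 0.3774) x3=(2.1953, -1.8008)
step 22: x0=(0.1458, 0.6568) x1=(-1.6581, 1.5981) x2=(1.6593, 0.3822) x3=(2.2202, -1.8266)
step 23: x0=(0.1485, 0.6709) x1=(-1.6816, 1.6105) x2=(1.7170, 0.3870) x3=(2.2452, -1.8527)
step 24: x0=(0.1511, 0.6850) x1=(-1.7054, 1.6230) x2=(1.7752, 0.3920) x3=(2.2703, -1.8790)
step 25: x0=(0.1536, 0.6990) x1=(-1.7296, 1.6356) x2=(1.8339, 0.3971) x3=(2.2956, -1.9055)
step 26: x0=(0.1559, 0.7132) x1=(-1.7541, 1.6485) x2=(1.8931, 0.4023) x3=(2.3209, -1.9323)
step 27: x0=(0.1582, 0.7273) x1=(-1.7789, 1.6615) x2=(1.9527, 0.4077) x3=(2.3463, -1.9592)
step 28: x0=(0.1603, 0.7414) x1=(-1.8040, 1.6746) x2=(2.0127, 0.4131) x3=(2.3718, -1.9864)
step 29: x0=(0.1624, 0.7555) x1=(-1.8294, 1.6879) x2=(2.0731, 0.4187) x3=(2.3973, -2.0138)
step 30: x0=(0.1644, 0.7697) x1=(-1.8552, 1.7013) x2=(2.1338, 0.4244) x3=(2.4230, -2.0414)
step 31: x0=(0.1663, 0.7839) x1=(-1.8812, 1.7149) x2=(2.1949, 0.4302) x3=(2.4487, -2.0692)

3.6537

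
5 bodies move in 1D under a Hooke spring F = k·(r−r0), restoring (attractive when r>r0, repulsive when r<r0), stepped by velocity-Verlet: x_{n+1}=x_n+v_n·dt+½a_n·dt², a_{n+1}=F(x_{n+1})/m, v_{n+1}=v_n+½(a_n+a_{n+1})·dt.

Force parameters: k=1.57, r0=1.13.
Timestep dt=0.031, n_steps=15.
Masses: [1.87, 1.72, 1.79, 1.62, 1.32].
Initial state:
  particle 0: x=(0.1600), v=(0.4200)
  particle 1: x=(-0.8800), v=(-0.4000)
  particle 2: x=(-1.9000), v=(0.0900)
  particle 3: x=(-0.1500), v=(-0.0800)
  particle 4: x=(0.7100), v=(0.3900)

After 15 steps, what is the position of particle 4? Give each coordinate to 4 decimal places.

(0.7361)

step 0: x0=(0.1600) x1=(-0.8800) x2=(-1.9000) x3=(-0.1500) x4=(0.7100)
step 1: x0=(0.1728) x1=(-0.8924) x2=(-1.8960) x3=(-0.1531) x4=(0.7215)
step 2: x0=(0.1850) x1=(-0.9046) x2=(-1.8895) x3=(-0.1574) x4=(0.7316)
step 3: x0=(0.1967) x1=(-0.9166) x2=(-1.8806) x3=(-0.1628) x4=(0.7405)
step 4: x0=(0.2078) x1=(-0.9284) x2=(-1.8693) x3=(-0.1694) x4=(0.7479)
step 5: x0=(0.2183) x1=(-0.9398) x2=(-1.8556) x3=(-0.1770) x4=(0.7540)
step 6: x0=(0.2280) x1=(-0.9509) x2=(-1.8395) x3=(-0.1857) x4=(0.7586)
step 7: x0=(0.2371) x1=(-0.9615) x2=(-1.8213) x3=(-0.1954) x4=(0.7618)
step 8: x0=(0.2454) x1=(-0.9716) x2=(-1.8008) x3=(-0.2060) x4=(0.7635)
step 9: x0=(0.2530) x1=(-0.9812) x2=(-1.7782) x3=(-0.2175) x4=(0.7638)
step 10: x0=(0.2599) x1=(-0.9901) x2=(-1.7535) x3=(-0.2298) x4=(0.7626)
step 11: x0=(0.2659) x1=(-0.9984) x2=(-1.7270) x3=(-0.2429) x4=(0.7600)
step 12: x0=(0.2711) x1=(-1.0061) x2=(-1.6986) x3=(-0.2566) x4=(0.7560)
step 13: x0=(0.2754) x1=(-1.0130) x2=(-1.6684) x3=(-0.2709) x4=(0.7507)
step 14: x0=(0.2789) x1=(-1.0191) x2=(-1.6367) x3=(-0.2858) x4=(0.7440)
step 15: x0=(0.2816) x1=(-1.0244) x2=(-1.6035) x3=(-0.3011) x4=(0.7361)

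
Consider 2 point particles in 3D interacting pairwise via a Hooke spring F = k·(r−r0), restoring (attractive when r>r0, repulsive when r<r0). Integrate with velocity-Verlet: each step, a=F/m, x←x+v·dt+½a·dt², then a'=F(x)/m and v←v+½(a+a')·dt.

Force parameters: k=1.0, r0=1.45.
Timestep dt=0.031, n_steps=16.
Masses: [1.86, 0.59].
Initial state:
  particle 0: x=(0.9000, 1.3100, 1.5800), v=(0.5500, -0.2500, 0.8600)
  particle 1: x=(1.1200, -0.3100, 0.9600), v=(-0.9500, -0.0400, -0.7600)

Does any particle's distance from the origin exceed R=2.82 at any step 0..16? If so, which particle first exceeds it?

step 0: x0=(0.9000, 1.3100, 1.5800) x1=(1.1200, -0.3100, 0.9600)
step 1: x0=(0.9171, 1.3022, 1.6066) x1=(1.0905, -0.3110, 0.9365)
step 2: x0=(0.9341, 1.2942, 1.6332) x1=(1.0610, -0.3116, 0.9132)
step 3: x0=(0.9512, 1.2861, 1.6597) x1=(1.0314, -0.3117, 0.8902)
step 4: x0=(0.9683, 1.2778, 1.6861) x1=(1.0018, -0.3113, 0.8673)
step 5: x0=(0.9854, 1.2694, 1.7125) x1=(0.9722, -0.3104, 0.8447)
step 6: x0=(1.0025, 1.2608, 1.7388) x1=(0.9426, -0.3090, 0.8224)
step 7: x0=(1.0196, 1.2521, 1.7649) x1=(0.9131, -0.3071, 0.8004)
step 8: x0=(1.0367, 1.2432, 1.7910) x1=(0.8835, -0.3047, 0.7787)
step 9: x0=(1.0537, 1.2341, 1.8169) x1=(0.8540, -0.3017, 0.7574)
step 10: x0=(1.0708, 1.2248, 1.8428) x1=(0.8246, -0.2982, 0.7365)
step 11: x0=(1.0878, 1.2154, 1.8685) x1=(0.7953, -0.2940, 0.7160)
step 12: x0=(1.1048, 1.2057, 1.8940) x1=(0.7661, -0.2893, 0.6959)
step 13: x0=(1.1217, 1.1959, 1.9194) x1=(0.7370, -0.2839, 0.6764)
step 14: x0=(1.1386, 1.1858, 1.9446) x1=(0.7081, -0.2779, 0.6574)
step 15: x0=(1.1554, 1.1756, 1.9697) x1=(0.6794, -0.2713, 0.6389)
step 16: x0=(1.1721, 1.1651, 1.9945) x1=(0.6510, -0.2640, 0.6211)

no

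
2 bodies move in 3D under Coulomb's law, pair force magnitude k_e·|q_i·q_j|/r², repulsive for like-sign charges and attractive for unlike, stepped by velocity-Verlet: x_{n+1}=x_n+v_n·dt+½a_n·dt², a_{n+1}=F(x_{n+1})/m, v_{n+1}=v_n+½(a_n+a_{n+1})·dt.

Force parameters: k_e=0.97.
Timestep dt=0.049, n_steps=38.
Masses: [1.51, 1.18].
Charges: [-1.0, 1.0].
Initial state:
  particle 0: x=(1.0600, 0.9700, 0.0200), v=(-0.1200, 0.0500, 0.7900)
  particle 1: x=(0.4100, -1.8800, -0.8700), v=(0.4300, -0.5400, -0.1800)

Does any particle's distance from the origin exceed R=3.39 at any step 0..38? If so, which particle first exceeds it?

step 0: x0=(1.0600, 0.9700, 0.0200) x1=(0.4100, -1.8800, -0.8700)
step 1: x0=(1.0541, 0.9724, 0.0587) x1=(0.4311, -1.9064, -0.8788)
step 2: x0=(1.0482, 0.9746, 0.0973) x1=(0.4522, -1.9325, -0.8875)
step 3: x0=(1.0422, 0.9767, 0.1359) x1=(0.4734, -1.9585, -0.8962)
step 4: x0=(1.0362, 0.9786, 0.1744) x1=(0.4946, -1.9843, -0.9048)
step 5: x0=(1.0302, 0.9804, 0.2129) x1=(0.5158, -2.0099, -0.9133)
step 6: x0=(1.0242, 0.9821, 0.2514) x1=(0.5371, -2.0354, -0.9218)
step 7: x0=(1.0181, 0.9836, 0.2898) x1=(0.5584, -2.0607, -0.9302)
step 8: x0=(1.0120, 0.9850, 0.3281) x1=(0.5797, -2.0858, -0.9385)
step 9: x0=(1.0059, 0.9862, 0.3664) x1=(0.6011, -2.1107, -0.9468)
step 10: x0=(0.9998, 0.9874, 0.4046) x1=(0.6225, -2.1355, -0.9550)
step 11: x0=(0.9937, 0.9884, 0.4428) x1=(0.6438, -2.1601, -0.9631)
step 12: x0=(0.9876, 0.9893, 0.4809) x1=(0.6652, -2.1846, -0.9712)
step 13: x0=(0.9814, 0.9901, 0.5190) x1=(0.6867, -2.2090, -0.9792)
step 14: x0=(0.9753, 0.9908, 0.5570) x1=(0.7081, -2.2332, -0.9871)
step 15: x0=(0.9691, 0.9914, 0.5949) x1=(0.7295, -2.2572, -0.9950)
step 16: x0=(0.9629, 0.9919, 0.6329) x1=(0.7510, -2.2812, -1.0028)
step 17: x0=(0.9567, 0.9922, 0.6707) x1=(0.7724, -2.3050, -1.0105)
step 18: x0=(0.9505, 0.9925, 0.7085) x1=(0.7939, -2.3286, -1.0182)
step 19: x0=(0.9443, 0.9927, 0.7463) x1=(0.8154, -2.3522, -1.0258)
step 20: x0=(0.9381, 0.9928, 0.7840) x1=(0.8368, -2.3756, -1.0334)
step 21: x0=(0.9319, 0.9927, 0.8217) x1=(0.8583, -2.3989, -1.0409)
step 22: x0=(0.9257, 0.9926, 0.8593) x1=(0.8798, -2.4221, -1.0483)
step 23: x0=(0.9195, 0.9924, 0.8969) x1=(0.9013, -2.4452, -1.0556)
step 24: x0=(0.9133, 0.9922, 0.9344) x1=(0.9228, -2.4682, -1.0629)
step 25: x0=(0.9071, 0.9918, 0.9718) x1=(0.9443, -2.4910, -1.0701)
step 26: x0=(0.9009, 0.9914, 1.0093) x1=(0.9657, -2.5138, -1.0773)
step 27: x0=(0.8947, 0.9908, 1.0466) x1=(0.9872, -2.5364, -1.0844)
step 28: x0=(0.8885, 0.9902, 1.0840) x1=(1.0087, -2.5590, -1.0915)
step 29: x0=(0.8823, 0.9896, 1.1212) x1=(1.0302, -2.5814, -1.0985)
step 30: x0=(0.8761, 0.9888, 1.1585) x1=(1.0517, -2.6038, -1.1054)
step 31: x0=(0.8699, 0.9880, 1.1957) x1=(1.0731, -2.6261, -1.1123)
step 32: x0=(0.8638, 0.9871, 1.2328) x1=(1.0946, -2.6483, -1.1191)
step 33: x0=(0.8576, 0.9861, 1.2699) x1=(1.1160, -2.6703, -1.1258)
step 34: x0=(0.8514, 0.9851, 1.3070) x1=(1.1375, -2.6924, -1.1325)
step 35: x0=(0.8452, 0.9840, 1.3440) x1=(1.1589, -2.7143, -1.1392)
step 36: x0=(0.8391, 0.9828, 1.3809) x1=(1.1804, -2.7361, -1.1458)
step 37: x0=(0.8329, 0.9816, 1.4179) x1=(1.2018, -2.7579, -1.1523)
step 38: x0=(0.8267, 0.9803, 1.4547) x1=(1.2232, -2.7796, -1.1588)

no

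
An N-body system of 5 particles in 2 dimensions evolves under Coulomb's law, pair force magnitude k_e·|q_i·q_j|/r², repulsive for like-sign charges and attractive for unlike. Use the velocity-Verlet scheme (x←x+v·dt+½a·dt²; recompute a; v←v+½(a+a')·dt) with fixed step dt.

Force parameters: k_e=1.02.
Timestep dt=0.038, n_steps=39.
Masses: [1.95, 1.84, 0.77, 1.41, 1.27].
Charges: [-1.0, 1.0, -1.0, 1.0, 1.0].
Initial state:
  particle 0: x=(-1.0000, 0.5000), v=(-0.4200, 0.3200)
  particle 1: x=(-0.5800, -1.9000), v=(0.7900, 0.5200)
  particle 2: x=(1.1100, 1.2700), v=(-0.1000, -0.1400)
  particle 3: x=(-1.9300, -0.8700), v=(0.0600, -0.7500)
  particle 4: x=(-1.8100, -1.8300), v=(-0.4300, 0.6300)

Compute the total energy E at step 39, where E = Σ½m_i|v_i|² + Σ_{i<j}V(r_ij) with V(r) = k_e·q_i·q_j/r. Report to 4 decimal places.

2.5667

step 0: x0=(-1.0000, 0.5000) x1=(-0.5800, -1.9000) x2=(1.1100, 1.2700) x3=(-1.9300, -0.8700) x4=(-1.8100, -1.8300)
step 1: x0=(-1.0161, 0.5119) x1=(-0.5496, -1.8802) x2=(1.1063, 1.2646) x3=(-1.9278, -0.8977) x4=(-1.8266, -1.8065)
step 2: x0=(-1.0325, 0.5233) x1=(-0.5185, -1.8605) x2=(1.1026, 1.2590) x3=(-1.9258, -0.9235) x4=(-1.8436, -1.7842)
step 3: x0=(-1.0492, 0.5341) x1=(-0.4867, -1.8407) x2=(1.0990, 1.2533) x3=(-1.9239, -0.9474) x4=(-1.8611, -1.7631)
step 4: x0=(-1.0662, 0.5445) x1=(-0.4542, -1.8210) x2=(1.0956, 1.2474) x3=(-1.9223, -0.9692) x4=(-1.8789, -1.7435)
step 5: x0=(-1.0835, 0.5544) x1=(-0.4211, -1.8011) x2=(1.0922, 1.2413) x3=(-1.9208, -0.9888) x4=(-1.8970, -1.7256)
step 6: x0=(-1.1010, 0.5637) x1=(-0.3874, -1.7813) x2=(1.0890, 1.2350) x3=(-1.9195, -1.0059) x4=(-1.9155, -1.7095)
step 7: x0=(-1.1188, 0.5726) x1=(-0.3532, -1.7614) x2=(1.0858, 1.2285) x3=(-1.9183, -1.0204) x4=(-1.9344, -1.6955)
step 8: x0=(-1.1369, 0.5809) x1=(-0.3183, -1.7414) x2=(1.0827, 1.2218) x3=(-1.9171, -1.0321) x4=(-1.9537, -1.6838)
step 9: x0=(-1.1551, 0.5888) x1=(-0.2830, -1.7214) x2=(1.0797, 1.2149) x3=(-1.9159, -1.0409) x4=(-1.9734, -1.6746)
step 10: x0=(-1.1737, 0.5962) x1=(-0.2471, -1.7013) x2=(1.0767, 1.2077) x3=(-1.9146, -1.0467) x4=(-1.9937, -1.6679)
step 11: x0=(-1.1924, 0.6031) x1=(-0.2108, -1.6810) x2=(1.0738, 1.2003) x3=(-1.9131, -1.0493) x4=(-2.0147, -1.6640)
step 12: x0=(-1.2114, 0.6095) x1=(-0.1740, -1.6607) x2=(1.0710, 1.1927) x3=(-1.9113, -1.0489) x4=(-2.0363, -1.6628)
step 13: x0=(-1.2305, 0.6154) x1=(-0.1368, -1.6403) x2=(1.0683, 1.1848) x3=(-1.9090, -1.0454) x4=(-2.0588, -1.6642)
step 14: x0=(-1.2499, 0.6208) x1=(-0.0992, -1.6197) x2=(1.0656, 1.1767) x3=(-1.9062, -1.0390) x4=(-2.0821, -1.6683)
step 15: x0=(-1.2695, 0.6258) x1=(-0.0612, -1.5990) x2=(1.0630, 1.1683) x3=(-1.9028, -1.0297) x4=(-2.1064, -1.6747)
step 16: x0=(-1.2893, 0.6303) x1=(-0.0228, -1.5782) x2=(1.0605, 1.1596) x3=(-1.8989, -1.0179) x4=(-2.1316, -1.6833)
step 17: x0=(-1.3093, 0.6343) x1=(0.0160, -1.5572) x2=(1.0580, 1.1506) x3=(-1.8943, -1.0036) x4=(-2.1577, -1.6939)
step 18: x0=(-1.3295, 0.6379) x1=(0.0550, -1.5361) x2=(1.0555, 1.1413) x3=(-1.8892, -0.9871) x4=(-2.1847, -1.7062)
step 19: x0=(-1.3499, 0.6410) x1=(0.0944, -1.5148) x2=(1.0531, 1.1318) x3=(-1.8834, -0.9686) x4=(-2.2125, -1.7202)
step 20: x0=(-1.3704, 0.6435) x1=(0.1341, -1.4934) x2=(1.0507, 1.1219) x3=(-1.8771, -0.9481) x4=(-2.2411, -1.7355)
step 21: x0=(-1.3912, 0.6456) x1=(0.1741, -1.4718) x2=(1.0483, 1.1117) x3=(-1.8702, -0.9260) x4=(-2.2705, -1.7521)
step 22: x0=(-1.4121, 0.6473) x1=(0.2144, -1.4500) x2=(1.0460, 1.1011) x3=(-1.8629, -0.9022) x4=(-2.3006, -1.7697)
step 23: x0=(-1.4332, 0.6484) x1=(0.2549, -1.4281) x2=(1.0436, 1.0902) x3=(-1.8551, -0.8770) x4=(-2.3313, -1.7882)
step 24: x0=(-1.4544, 0.6490) x1=(0.2956, -1.4060) x2=(1.0413, 1.0790) x3=(-1.8468, -0.8504) x4=(-2.3625, -1.8075)
step 25: x0=(-1.4759, 0.6491) x1=(0.3366, -1.3838) x2=(1.0390, 1.0673) x3=(-1.8382, -0.8224) x4=(-2.3943, -1.8275)
step 26: x0=(-1.4974, 0.6487) x1=(0.3778, -1.3613) x2=(1.0367, 1.0553) x3=(-1.8292, -0.7933) x4=(-2.4265, -1.8481)
step 27: x0=(-1.5192, 0.6478) x1=(0.4192, -1.3387) x2=(1.0344, 1.0429) x3=(-1.8199, -0.7630) x4=(-2.4592, -1.8693)
step 28: x0=(-1.5411, 0.6464) x1=(0.4608, -1.3159) x2=(1.0321, 1.0301) x3=(-1.8102, -0.7315) x4=(-2.4923, -1.8909)
step 29: x0=(-1.5632, 0.6443) x1=(0.5026, -1.2929) x2=(1.0298, 1.0168) x3=(-1.8003, -0.6989) x4=(-2.5257, -1.9128)
step 30: x0=(-1.5854, 0.6417) x1=(0.5445, -1.2697) x2=(1.0274, 1.0031) x3=(-1.7901, -0.6652) x4=(-2.5595, -1.9352)
step 31: x0=(-1.6077, 0.6386) x1=(0.5867, -1.2464) x2=(1.0250, 0.9890) x3=(-1.7796, -0.6305) x4=(-2.5935, -1.9578)
step 32: x0=(-1.6302, 0.6347) x1=(0.6290, -1.2228) x2=(1.0226, 0.9744) x3=(-1.7690, -0.5946) x4=(-2.6278, -1.9806)
step 33: x0=(-1.6528, 0.6303) x1=(0.6714, -1.1990) x2=(1.0202, 0.9593) x3=(-1.7581, -0.5576) x4=(-2.6623, -2.0037)
step 34: x0=(-1.6755, 0.6251) x1=(0.7140, -1.1751) x2=(1.0177, 0.9436) x3=(-1.7470, -0.5195) x4=(-2.6971, -2.0270)
step 35: x0=(-1.6983, 0.6193) x1=(0.7567, -1.1509) x2=(1.0152, 0.9275) x3=(-1.7358, -0.4803) x4=(-2.7320, -2.0505)
step 36: x0=(-1.7212, 0.6126) x1=(0.7996, -1.1265) x2=(1.0127, 0.9108) x3=(-1.7244, -0.4398) x4=(-2.7671, -2.0741)
step 37: x0=(-1.7442, 0.6052) x1=(0.8426, -1.1019) x2=(1.0101, 0.8935) x3=(-1.7129, -0.3980) x4=(-2.8024, -2.0978)
step 38: x0=(-1.7672, 0.5968) x1=(0.8856, -1.0770) x2=(1.0074, 0.8757) x3=(-1.7013, -0.3550) x4=(-2.8378, -2.1216)
step 39: x0=(-1.7903, 0.5875) x1=(0.9288, -1.0519) x2=(1.0047, 0.8572) x3=(-1.6898, -0.3105) x4=(-2.8734, -2.1455)
step 0 velocities: v0=(-0.4200, 0.3200) v1=(0.7900, 0.5200) v2=(-0.1000, -0.1400) v3=(0.0600, -0.7500) v4=(-0.4300, 0.6300)
step 0: KE=1.8747, PE=0.6911, E=2.5658
step 39 velocities: v0=(-0.6055, -0.2587) v1=(1.1377, 0.6634) v2=(-0.0714, -0.4942) v3=(0.3037, 1.1916) v4=(-0.9369, -0.6300)
step 39: KE=3.9900, PE=-1.4232, E=2.5667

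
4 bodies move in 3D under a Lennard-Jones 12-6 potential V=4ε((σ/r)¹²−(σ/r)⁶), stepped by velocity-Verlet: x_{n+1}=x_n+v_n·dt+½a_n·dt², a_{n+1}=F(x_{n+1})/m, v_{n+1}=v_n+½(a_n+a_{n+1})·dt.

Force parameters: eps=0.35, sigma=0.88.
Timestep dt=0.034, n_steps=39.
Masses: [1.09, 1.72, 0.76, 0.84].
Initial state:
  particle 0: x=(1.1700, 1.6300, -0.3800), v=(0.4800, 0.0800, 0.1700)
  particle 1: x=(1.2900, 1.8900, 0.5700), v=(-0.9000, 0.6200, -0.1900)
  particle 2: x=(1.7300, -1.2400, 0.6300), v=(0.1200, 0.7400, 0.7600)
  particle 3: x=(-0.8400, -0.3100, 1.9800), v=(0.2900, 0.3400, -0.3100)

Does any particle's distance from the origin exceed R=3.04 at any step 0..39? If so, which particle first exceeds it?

step 0: x0=(1.1700, 1.6300, -0.3800) x1=(1.2900, 1.8900, 0.5700) x2=(1.7300, -1.2400, 0.6300) x3=(-0.8400, -0.3100, 1.9800)
step 1: x0=(1.1863, 1.6327, -0.3742) x1=(1.2594, 1.9111, 0.5635) x2=(1.7341, -1.2148, 0.6558) x3=(-0.8301, -0.2984, 1.9695)
step 2: x0=(1.2026, 1.6354, -0.3685) x1=(1.2288, 1.9322, 0.5571) x2=(1.7382, -1.1897, 0.6817) x3=(-0.8203, -0.2869, 1.9589)
step 3: x0=(1.2189, 1.6379, -0.3634) x1=(1.1982, 1.9534, 0.5511) x2=(1.7422, -1.1645, 0.7075) x3=(-0.8104, -0.2753, 1.9484)
step 4: x0=(1.2353, 1.6402, -0.3588) x1=(1.1676, 1.9747, 0.5454) x2=(1.7463, -1.1393, 0.7334) x3=(-0.8005, -0.2638, 1.9378)
step 5: x0=(1.2516, 1.6423, -0.3550) x1=(1.1370, 1.9962, 0.5402) x2=(1.7504, -1.1141, 0.7592) x3=(-0.7907, -0.2522, 1.9273)
step 6: x0=(1.2681, 1.6441, -0.3517) x1=(1.1063, 2.0179, 0.5353) x2=(1.7544, -1.0890, 0.7850) x3=(-0.7808, -0.2406, 1.9167)
step 7: x0=(1.2845, 1.6458, -0.3488) x1=(1.0756, 2.0396, 0.5307) x2=(1.7585, -1.0638, 0.8109) x3=(-0.7709, -0.2291, 1.9062)
step 8: x0=(1.3011, 1.6474, -0.3459) x1=(1.0449, 2.0613, 0.5260) x2=(1.7625, -1.0386, 0.8367) x3=(-0.7610, -0.2175, 1.8956)
step 9: x0=(1.3175, 1.6492, -0.3428) x1=(1.0142, 2.0830, 0.5213) x2=(1.7666, -1.0134, 0.8626) x3=(-0.7511, -0.2059, 1.8851)
step 10: x0=(1.3338, 1.6511, -0.3392) x1=(0.9836, 2.1045, 0.5162) x2=(1.7706, -0.9882, 0.8884) x3=(-0.7412, -0.1944, 1.8745)
step 11: x0=(1.3498, 1.6535, -0.3350) x1=(0.9532, 2.1258, 0.5107) x2=(1.7747, -0.9629, 0.9143) x3=(-0.7313, -0.1828, 1.8639)
step 12: x0=(1.3655, 1.6562, -0.3300) x1=(0.9230, 2.1469, 0.5048) x2=(1.7787, -0.9377, 0.9401) x3=(-0.7214, -0.1713, 1.8534)
step 13: x0=(1.3808, 1.6593, -0.3244) x1=(0.8931, 2.1677, 0.4985) x2=(1.7827, -0.9125, 0.9659) x3=(-0.7115, -0.1597, 1.8428)
step 14: x0=(1.3956, 1.6629, -0.3179) x1=(0.8634, 2.1881, 0.4916) x2=(1.7868, -0.8873, 0.9918) x3=(-0.7016, -0.1481, 1.8322)
step 15: x0=(1.4100, 1.6670, -0.3107) x1=(0.8340, 2.2083, 0.4843) x2=(1.7908, -0.8620, 1.0176) x3=(-0.6917, -0.1366, 1.8217)
step 16: x0=(1.4238, 1.6716, -0.3028) x1=(0.8050, 2.2282, 0.4765) x2=(1.7948, -0.8368, 1.0435) x3=(-0.6817, -0.1250, 1.8111)
step 17: x0=(1.4371, 1.6766, -0.2943) x1=(0.7763, 2.2477, 0.4683) x2=(1.7988, -0.8115, 1.0693) x3=(-0.6718, -0.1134, 1.8005)
step 18: x0=(1.4500, 1.6821, -0.2852) x1=(0.7479, 2.2670, 0.4597) x2=(1.8028, -0.7863, 1.0951) x3=(-0.6619, -0.1018, 1.7899)
step 19: x0=(1.4622, 1.6880, -0.2755) x1=(0.7199, 2.2860, 0.4508) x2=(1.8068, -0.7610, 1.1210) x3=(-0.6519, -0.0903, 1.7793)
step 20: x0=(1.4741, 1.6943, -0.2653) x1=(0.6921, 2.3048, 0.4416) x2=(1.8108, -0.7357, 1.1468) x3=(-0.6420, -0.0787, 1.7687)
step 21: x0=(1.4854, 1.7010, -0.2547) x1=(0.6647, 2.3233, 0.4321) x2=(1.8148, -0.7105, 1.1727) x3=(-0.6320, -0.0671, 1.7582)
step 22: x0=(1.4962, 1.7080, -0.2437) x1=(0.6375, 2.3416, 0.4224) x2=(1.8187, -0.6852, 1.1985) x3=(-0.6220, -0.0556, 1.7476)
step 23: x0=(1.5067, 1.7153, -0.2324) x1=(0.6106, 2.3597, 0.4124) x2=(1.8227, -0.6599, 1.2243) x3=(-0.6121, -0.0440, 1.7370)
step 24: x0=(1.5167, 1.7229, -0.2208) x1=(0.5840, 2.3776, 0.4023) x2=(1.8267, -0.6346, 1.2502) x3=(-0.6021, -0.0324, 1.7264)
step 25: x0=(1.5263, 1.7308, -0.2089) x1=(0.5577, 2.3954, 0.3920) x2=(1.8306, -0.6093, 1.2760) x3=(-0.5921, -0.0209, 1.7158)
step 26: x0=(1.5356, 1.7390, -0.1968) x1=(0.5315, 2.4130, 0.3816) x2=(1.8345, -0.5840, 1.3018) x3=(-0.5821, -0.0093, 1.7051)
step 27: x0=(1.5446, 1.7473, -0.1845) x1=(0.5056, 2.4304, 0.3710) x2=(1.8385, -0.5587, 1.3277) x3=(-0.5721, 0.0023, 1.6945)
step 28: x0=(1.5532, 1.7559, -0.1720) x1=(0.4798, 2.4477, 0.3603) x2=(1.8424, -0.5334, 1.3535) x3=(-0.5620, 0.0139, 1.6839)
step 29: x0=(1.5616, 1.7646, -0.1594) x1=(0.4543, 2.4649, 0.3496) x2=(1.8463, -0.5080, 1.3793) x3=(-0.5520, 0.0254, 1.6733)
step 30: x0=(1.5696, 1.7735, -0.1466) x1=(0.4289, 2.4820, 0.3388) x2=(1.8502, -0.4827, 1.4052) x3=(-0.5420, 0.0370, 1.6627)
step 31: x0=(1.5775, 1.7825, -0.1338) x1=(0.4037, 2.4989, 0.3279) x2=(1.8541, -0.4573, 1.4310) x3=(-0.5319, 0.0486, 1.6521)
step 32: x0=(1.5851, 1.7917, -0.1209) x1=(0.3786, 2.5158, 0.3169) x2=(1.8579, -0.4320, 1.4568) x3=(-0.5218, 0.0602, 1.6414)
step 33: x0=(1.5925, 1.8010, -0.1079) x1=(0.3536, 2.5327, 0.3059) x2=(1.8618, -0.4066, 1.4826) x3=(-0.5117, 0.0718, 1.6308)
step 34: x0=(1.5997, 1.8104, -0.0948) x1=(0.3287, 2.5494, 0.2949) x2=(1.8657, -0.3813, 1.5085) x3=(-0.5016, 0.0833, 1.6202)
step 35: x0=(1.6068, 1.8199, -0.0816) x1=(0.3040, 2.5661, 0.2838) x2=(1.8695, -0.3559, 1.5343) x3=(-0.4915, 0.0949, 1.6095)
step 36: x0=(1.6137, 1.8295, -0.0685) x1=(0.2794, 2.5827, 0.2728) x2=(1.8733, -0.3305, 1.5601) x3=(-0.4814, 0.1065, 1.5989)
step 37: x0=(1.6205, 1.8391, -0.0552) x1=(0.2548, 2.5993, 0.2616) x2=(1.8771, -0.3051, 1.5859) x3=(-0.4713, 0.1181, 1.5883)
step 38: x0=(1.6271, 1.8489, -0.0420) x1=(0.2303, 2.6158, 0.2505) x2=(1.8809, -0.2797, 1.6117) x3=(-0.4611, 0.1297, 1.5776)
step 39: x0=(1.6336, 1.8587, -0.0287) x1=(0.2059, 2.6323, 0.2394) x2=(1.8847, -0.2543, 1.6375) x3=(-0.4510, 0.1413, 1.5670)

no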